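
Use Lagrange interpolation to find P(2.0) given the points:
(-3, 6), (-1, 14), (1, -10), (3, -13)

Lagrange interpolation formula:
P(x) = Σ yᵢ × Lᵢ(x)
where Lᵢ(x) = Π_{j≠i} (x - xⱼ)/(xᵢ - xⱼ)

L_0(2.0) = (2.0 - (-1))/(-3 - (-1)) × (2.0 - 1)/(-3 - 1) × (2.0 - 3)/(-3 - 3) = 0.062500
L_1(2.0) = (2.0 - (-3))/(-1 - (-3)) × (2.0 - 1)/(-1 - 1) × (2.0 - 3)/(-1 - 3) = -0.312500
L_2(2.0) = (2.0 - (-3))/(1 - (-3)) × (2.0 - (-1))/(1 - (-1)) × (2.0 - 3)/(1 - 3) = 0.937500
L_3(2.0) = (2.0 - (-3))/(3 - (-3)) × (2.0 - (-1))/(3 - (-1)) × (2.0 - 1)/(3 - 1) = 0.312500

P(2.0) = 6×L_0(2.0) + 14×L_1(2.0) + (-10)×L_2(2.0) + (-13)×L_3(2.0)
P(2.0) = -17.437500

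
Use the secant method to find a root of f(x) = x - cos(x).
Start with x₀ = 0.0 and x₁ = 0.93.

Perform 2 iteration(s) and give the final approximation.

f(x) = x - cos(x)
x₀ = 0.0, x₁ = 0.93

Secant formula: x_{n+1} = x_n - f(x_n)(x_n - x_{n-1})/(f(x_n) - f(x_{n-1}))

Iteration 1:
  f(0.000000) = -1.000000
  f(0.930000) = 0.332166
  x_2 = 0.930000 - 0.332166×(0.930000 - 0.000000)/(0.332166 - (-1.000000))
       = 0.698111
Iteration 2:
  f(0.930000) = 0.332166
  f(0.698111) = -0.067946
  x_3 = 0.698111 - (-0.067946)×(0.698111 - 0.930000)/(-0.067946 - 0.332166)
       = 0.737490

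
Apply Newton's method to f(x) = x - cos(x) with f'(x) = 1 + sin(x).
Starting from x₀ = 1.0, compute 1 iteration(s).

f(x) = x - cos(x)
f'(x) = 1 + sin(x)
x₀ = 1.0

Newton-Raphson formula: x_{n+1} = x_n - f(x_n)/f'(x_n)

Iteration 1:
  f(1.000000) = 0.459698
  f'(1.000000) = 1.841471
  x_1 = 1.000000 - 0.459698/1.841471 = 0.750364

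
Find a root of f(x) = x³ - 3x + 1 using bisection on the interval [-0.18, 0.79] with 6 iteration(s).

f(x) = x³ - 3x + 1
Initial interval: [-0.18, 0.79]

Iteration 1:
  c_1 = (-0.180000 + 0.790000)/2 = 0.305000
  f(c_1) = f(0.305000) = 0.113373
  f(a) × f(c) ≥ 0, new interval: [0.305000, 0.790000]
Iteration 2:
  c_2 = (0.305000 + 0.790000)/2 = 0.547500
  f(c_2) = f(0.547500) = -0.478383
  f(a) × f(c) < 0, new interval: [0.305000, 0.547500]
Iteration 3:
  c_3 = (0.305000 + 0.547500)/2 = 0.426250
  f(c_3) = f(0.426250) = -0.201305
  f(a) × f(c) < 0, new interval: [0.305000, 0.426250]
Iteration 4:
  c_4 = (0.305000 + 0.426250)/2 = 0.365625
  f(c_4) = f(0.365625) = -0.047998
  f(a) × f(c) < 0, new interval: [0.305000, 0.365625]
Iteration 5:
  c_5 = (0.305000 + 0.365625)/2 = 0.335313
  f(c_5) = f(0.335313) = 0.031763
  f(a) × f(c) ≥ 0, new interval: [0.335313, 0.365625]
Iteration 6:
  c_6 = (0.335313 + 0.365625)/2 = 0.350469
  f(c_6) = f(0.350469) = -0.008359
  f(a) × f(c) < 0, new interval: [0.335313, 0.350469]

After 6 iteration(s), the approximation is c_6 = 0.350469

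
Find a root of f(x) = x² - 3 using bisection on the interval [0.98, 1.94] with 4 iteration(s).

f(x) = x² - 3
Initial interval: [0.98, 1.94]

Iteration 1:
  c_1 = (0.980000 + 1.940000)/2 = 1.460000
  f(c_1) = f(1.460000) = -0.868400
  f(a) × f(c) ≥ 0, new interval: [1.460000, 1.940000]
Iteration 2:
  c_2 = (1.460000 + 1.940000)/2 = 1.700000
  f(c_2) = f(1.700000) = -0.110000
  f(a) × f(c) ≥ 0, new interval: [1.700000, 1.940000]
Iteration 3:
  c_3 = (1.700000 + 1.940000)/2 = 1.820000
  f(c_3) = f(1.820000) = 0.312400
  f(a) × f(c) < 0, new interval: [1.700000, 1.820000]
Iteration 4:
  c_4 = (1.700000 + 1.820000)/2 = 1.760000
  f(c_4) = f(1.760000) = 0.097600
  f(a) × f(c) < 0, new interval: [1.700000, 1.760000]

After 4 iteration(s), the approximation is c_4 = 1.760000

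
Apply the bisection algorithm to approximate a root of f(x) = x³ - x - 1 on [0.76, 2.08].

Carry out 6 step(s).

f(x) = x³ - x - 1
Initial interval: [0.76, 2.08]

Iteration 1:
  c_1 = (0.760000 + 2.080000)/2 = 1.420000
  f(c_1) = f(1.420000) = 0.443288
  f(a) × f(c) < 0, new interval: [0.760000, 1.420000]
Iteration 2:
  c_2 = (0.760000 + 1.420000)/2 = 1.090000
  f(c_2) = f(1.090000) = -0.794971
  f(a) × f(c) ≥ 0, new interval: [1.090000, 1.420000]
Iteration 3:
  c_3 = (1.090000 + 1.420000)/2 = 1.255000
  f(c_3) = f(1.255000) = -0.278344
  f(a) × f(c) ≥ 0, new interval: [1.255000, 1.420000]
Iteration 4:
  c_4 = (1.255000 + 1.420000)/2 = 1.337500
  f(c_4) = f(1.337500) = 0.055162
  f(a) × f(c) < 0, new interval: [1.255000, 1.337500]
Iteration 5:
  c_5 = (1.255000 + 1.337500)/2 = 1.296250
  f(c_5) = f(1.296250) = -0.118208
  f(a) × f(c) ≥ 0, new interval: [1.296250, 1.337500]
Iteration 6:
  c_6 = (1.296250 + 1.337500)/2 = 1.316875
  f(c_6) = f(1.316875) = -0.033203
  f(a) × f(c) ≥ 0, new interval: [1.316875, 1.337500]

After 6 iteration(s), the approximation is c_6 = 1.316875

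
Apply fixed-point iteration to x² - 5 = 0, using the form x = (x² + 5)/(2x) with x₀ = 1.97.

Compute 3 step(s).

Equation: x² - 5 = 0
Fixed-point form: x = (x² + 5)/(2x)
x₀ = 1.97

x_1 = g(1.970000) = 2.254036
x_2 = g(2.254036) = 2.236140
x_3 = g(2.236140) = 2.236068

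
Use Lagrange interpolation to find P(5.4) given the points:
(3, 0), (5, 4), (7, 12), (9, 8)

Lagrange interpolation formula:
P(x) = Σ yᵢ × Lᵢ(x)
where Lᵢ(x) = Π_{j≠i} (x - xⱼ)/(xᵢ - xⱼ)

L_0(5.4) = (5.4 - 5)/(3 - 5) × (5.4 - 7)/(3 - 7) × (5.4 - 9)/(3 - 9) = -0.048000
L_1(5.4) = (5.4 - 3)/(5 - 3) × (5.4 - 7)/(5 - 7) × (5.4 - 9)/(5 - 9) = 0.864000
L_2(5.4) = (5.4 - 3)/(7 - 3) × (5.4 - 5)/(7 - 5) × (5.4 - 9)/(7 - 9) = 0.216000
L_3(5.4) = (5.4 - 3)/(9 - 3) × (5.4 - 5)/(9 - 5) × (5.4 - 7)/(9 - 7) = -0.032000

P(5.4) = 0×L_0(5.4) + 4×L_1(5.4) + 12×L_2(5.4) + 8×L_3(5.4)
P(5.4) = 5.792000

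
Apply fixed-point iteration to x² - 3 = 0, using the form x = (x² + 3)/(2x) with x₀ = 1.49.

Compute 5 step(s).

Equation: x² - 3 = 0
Fixed-point form: x = (x² + 3)/(2x)
x₀ = 1.49

x_1 = g(1.490000) = 1.751711
x_2 = g(1.751711) = 1.732161
x_3 = g(1.732161) = 1.732051
x_4 = g(1.732051) = 1.732051
x_5 = g(1.732051) = 1.732051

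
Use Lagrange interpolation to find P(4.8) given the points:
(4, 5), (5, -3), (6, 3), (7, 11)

Lagrange interpolation formula:
P(x) = Σ yᵢ × Lᵢ(x)
where Lᵢ(x) = Π_{j≠i} (x - xⱼ)/(xᵢ - xⱼ)

L_0(4.8) = (4.8 - 5)/(4 - 5) × (4.8 - 6)/(4 - 6) × (4.8 - 7)/(4 - 7) = 0.088000
L_1(4.8) = (4.8 - 4)/(5 - 4) × (4.8 - 6)/(5 - 6) × (4.8 - 7)/(5 - 7) = 1.056000
L_2(4.8) = (4.8 - 4)/(6 - 4) × (4.8 - 5)/(6 - 5) × (4.8 - 7)/(6 - 7) = -0.176000
L_3(4.8) = (4.8 - 4)/(7 - 4) × (4.8 - 5)/(7 - 5) × (4.8 - 6)/(7 - 6) = 0.032000

P(4.8) = 5×L_0(4.8) + (-3)×L_1(4.8) + 3×L_2(4.8) + 11×L_3(4.8)
P(4.8) = -2.904000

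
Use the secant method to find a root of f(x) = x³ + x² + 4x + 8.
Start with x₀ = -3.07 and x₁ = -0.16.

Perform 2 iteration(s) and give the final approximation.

f(x) = x³ + x² + 4x + 8
x₀ = -3.07, x₁ = -0.16

Secant formula: x_{n+1} = x_n - f(x_n)(x_n - x_{n-1})/(f(x_n) - f(x_{n-1}))

Iteration 1:
  f(-3.070000) = -23.789543
  f(-0.160000) = 7.381504
  x_2 = -0.160000 - 7.381504×(-0.160000 - (-3.070000))/(7.381504 - (-23.789543))
       = -0.849107
Iteration 2:
  f(-0.160000) = 7.381504
  f(-0.849107) = 4.712365
  x_3 = -0.849107 - 4.712365×(-0.849107 - (-0.160000))/(4.712365 - 7.381504)
       = -2.065724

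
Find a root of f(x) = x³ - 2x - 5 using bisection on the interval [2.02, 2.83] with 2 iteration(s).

f(x) = x³ - 2x - 5
Initial interval: [2.02, 2.83]

Iteration 1:
  c_1 = (2.020000 + 2.830000)/2 = 2.425000
  f(c_1) = f(2.425000) = 4.410516
  f(a) × f(c) < 0, new interval: [2.020000, 2.425000]
Iteration 2:
  c_2 = (2.020000 + 2.425000)/2 = 2.222500
  f(c_2) = f(2.222500) = 1.533053
  f(a) × f(c) < 0, new interval: [2.020000, 2.222500]

After 2 iteration(s), the approximation is c_2 = 2.222500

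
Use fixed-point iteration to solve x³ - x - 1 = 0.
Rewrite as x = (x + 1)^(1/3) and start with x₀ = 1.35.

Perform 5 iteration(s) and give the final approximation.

Equation: x³ - x - 1 = 0
Fixed-point form: x = (x + 1)^(1/3)
x₀ = 1.35

x_1 = g(1.350000) = 1.329503
x_2 = g(1.329503) = 1.325626
x_3 = g(1.325626) = 1.324890
x_4 = g(1.324890) = 1.324751
x_5 = g(1.324751) = 1.324724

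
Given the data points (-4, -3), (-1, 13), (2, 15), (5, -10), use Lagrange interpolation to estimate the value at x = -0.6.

Lagrange interpolation formula:
P(x) = Σ yᵢ × Lᵢ(x)
where Lᵢ(x) = Π_{j≠i} (x - xⱼ)/(xᵢ - xⱼ)

L_0(-0.6) = (-0.6 - (-1))/(-4 - (-1)) × (-0.6 - 2)/(-4 - 2) × (-0.6 - 5)/(-4 - 5) = -0.035951
L_1(-0.6) = (-0.6 - (-4))/(-1 - (-4)) × (-0.6 - 2)/(-1 - 2) × (-0.6 - 5)/(-1 - 5) = 0.916741
L_2(-0.6) = (-0.6 - (-4))/(2 - (-4)) × (-0.6 - (-1))/(2 - (-1)) × (-0.6 - 5)/(2 - 5) = 0.141037
L_3(-0.6) = (-0.6 - (-4))/(5 - (-4)) × (-0.6 - (-1))/(5 - (-1)) × (-0.6 - 2)/(5 - 2) = -0.021827

P(-0.6) = (-3)×L_0(-0.6) + 13×L_1(-0.6) + 15×L_2(-0.6) + (-10)×L_3(-0.6)
P(-0.6) = 14.359309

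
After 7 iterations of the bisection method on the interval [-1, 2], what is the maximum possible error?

Bisection error bound: |error| ≤ (b-a)/2^n
|error| ≤ (2 - (-1))/2^7 = 3/2^7
|error| ≤ 0.0234375000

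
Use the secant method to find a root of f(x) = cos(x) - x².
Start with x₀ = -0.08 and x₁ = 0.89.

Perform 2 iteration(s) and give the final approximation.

f(x) = cos(x) - x²
x₀ = -0.08, x₁ = 0.89

Secant formula: x_{n+1} = x_n - f(x_n)(x_n - x_{n-1})/(f(x_n) - f(x_{n-1}))

Iteration 1:
  f(-0.080000) = 0.990402
  f(0.890000) = -0.162688
  x_2 = 0.890000 - (-0.162688)×(0.890000 - (-0.080000))/(-0.162688 - 0.990402)
       = 0.753144
Iteration 2:
  f(0.890000) = -0.162688
  f(0.753144) = 0.162316
  x_3 = 0.753144 - 0.162316×(0.753144 - 0.890000)/(0.162316 - (-0.162688))
       = 0.821494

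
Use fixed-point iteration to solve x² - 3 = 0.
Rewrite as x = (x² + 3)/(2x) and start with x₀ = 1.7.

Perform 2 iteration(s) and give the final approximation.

Equation: x² - 3 = 0
Fixed-point form: x = (x² + 3)/(2x)
x₀ = 1.7

x_1 = g(1.700000) = 1.732353
x_2 = g(1.732353) = 1.732051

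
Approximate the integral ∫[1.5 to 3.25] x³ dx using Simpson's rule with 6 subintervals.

f(x) = x³
a = 1.5, b = 3.25, n = 6
h = (b - a)/n = 0.291667

Simpson's rule: (h/3)[f(x₀) + 4f(x₁) + 2f(x₂) + ... + f(xₙ)]

x_0 = 1.5000, f(x_0) = 3.375000, coefficient = 1
x_1 = 1.7917, f(x_1) = 5.751374, coefficient = 4
x_2 = 2.0833, f(x_2) = 9.042245, coefficient = 2
x_3 = 2.3750, f(x_3) = 13.396484, coefficient = 4
x_4 = 2.6667, f(x_4) = 18.962963, coefficient = 2
x_5 = 2.9583, f(x_5) = 25.890553, coefficient = 4
x_6 = 3.2500, f(x_6) = 34.328125, coefficient = 1

I ≈ (0.291667/3) × 273.867188 = 26.625977
Exact value: 26.625977
Error: 0.000000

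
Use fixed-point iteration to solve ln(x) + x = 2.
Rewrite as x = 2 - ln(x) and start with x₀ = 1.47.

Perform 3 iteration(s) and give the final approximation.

Equation: ln(x) + x = 2
Fixed-point form: x = 2 - ln(x)
x₀ = 1.47

x_1 = g(1.470000) = 1.614738
x_2 = g(1.614738) = 1.520828
x_3 = g(1.520828) = 1.580745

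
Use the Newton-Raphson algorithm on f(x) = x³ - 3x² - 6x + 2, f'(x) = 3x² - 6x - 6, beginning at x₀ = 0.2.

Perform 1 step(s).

f(x) = x³ - 3x² - 6x + 2
f'(x) = 3x² - 6x - 6
x₀ = 0.2

Newton-Raphson formula: x_{n+1} = x_n - f(x_n)/f'(x_n)

Iteration 1:
  f(0.200000) = 0.688000
  f'(0.200000) = -7.080000
  x_1 = 0.200000 - 0.688000/(-7.080000) = 0.297175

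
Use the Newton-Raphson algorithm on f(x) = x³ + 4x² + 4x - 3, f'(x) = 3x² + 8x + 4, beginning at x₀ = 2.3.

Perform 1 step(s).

f(x) = x³ + 4x² + 4x - 3
f'(x) = 3x² + 8x + 4
x₀ = 2.3

Newton-Raphson formula: x_{n+1} = x_n - f(x_n)/f'(x_n)

Iteration 1:
  f(2.300000) = 39.527000
  f'(2.300000) = 38.270000
  x_1 = 2.300000 - 39.527000/38.270000 = 1.267154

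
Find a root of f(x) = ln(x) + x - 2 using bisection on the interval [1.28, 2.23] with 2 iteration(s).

f(x) = ln(x) + x - 2
Initial interval: [1.28, 2.23]

Iteration 1:
  c_1 = (1.280000 + 2.230000)/2 = 1.755000
  f(c_1) = f(1.755000) = 0.317469
  f(a) × f(c) < 0, new interval: [1.280000, 1.755000]
Iteration 2:
  c_2 = (1.280000 + 1.755000)/2 = 1.517500
  f(c_2) = f(1.517500) = -0.065436
  f(a) × f(c) ≥ 0, new interval: [1.517500, 1.755000]

After 2 iteration(s), the approximation is c_2 = 1.517500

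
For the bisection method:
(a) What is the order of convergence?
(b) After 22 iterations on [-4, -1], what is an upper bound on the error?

(a) Bisection has linear (order 1) convergence; the error is halved each step.

(b) Error bound = (b-a)/2^n = (-1 - (-4))/2^{22}
    = 3/2^{22}

(a) 1 (linear); (b) error ≤ 7.15e-07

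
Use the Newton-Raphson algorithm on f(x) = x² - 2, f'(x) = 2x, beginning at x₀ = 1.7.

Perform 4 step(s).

f(x) = x² - 2
f'(x) = 2x
x₀ = 1.7

Newton-Raphson formula: x_{n+1} = x_n - f(x_n)/f'(x_n)

Iteration 1:
  f(1.700000) = 0.890000
  f'(1.700000) = 3.400000
  x_1 = 1.700000 - 0.890000/3.400000 = 1.438235
Iteration 2:
  f(1.438235) = 0.068521
  f'(1.438235) = 2.876471
  x_2 = 1.438235 - 0.068521/2.876471 = 1.414414
Iteration 3:
  f(1.414414) = 0.000567
  f'(1.414414) = 2.828828
  x_3 = 1.414414 - 0.000567/2.828828 = 1.414214
Iteration 4:
  f(1.414214) = 0.000000
  f'(1.414214) = 2.828427
  x_4 = 1.414214 - 0.000000/2.828427 = 1.414214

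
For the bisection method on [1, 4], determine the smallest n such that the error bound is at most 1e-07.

We need (b-a)/2^n ≤ 1e-07
(4 - 1)/2^n ≤ 1e-07
3/2^n ≤ 1e-07
2^n ≥ 30000000
n ≥ log₂(30000000) = 24.84
n ≥ 25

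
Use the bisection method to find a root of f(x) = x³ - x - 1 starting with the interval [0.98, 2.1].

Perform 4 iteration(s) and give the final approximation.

f(x) = x³ - x - 1
Initial interval: [0.98, 2.1]

Iteration 1:
  c_1 = (0.980000 + 2.100000)/2 = 1.540000
  f(c_1) = f(1.540000) = 1.112264
  f(a) × f(c) < 0, new interval: [0.980000, 1.540000]
Iteration 2:
  c_2 = (0.980000 + 1.540000)/2 = 1.260000
  f(c_2) = f(1.260000) = -0.259624
  f(a) × f(c) ≥ 0, new interval: [1.260000, 1.540000]
Iteration 3:
  c_3 = (1.260000 + 1.540000)/2 = 1.400000
  f(c_3) = f(1.400000) = 0.344000
  f(a) × f(c) < 0, new interval: [1.260000, 1.400000]
Iteration 4:
  c_4 = (1.260000 + 1.400000)/2 = 1.330000
  f(c_4) = f(1.330000) = 0.022637
  f(a) × f(c) < 0, new interval: [1.260000, 1.330000]

After 4 iteration(s), the approximation is c_4 = 1.330000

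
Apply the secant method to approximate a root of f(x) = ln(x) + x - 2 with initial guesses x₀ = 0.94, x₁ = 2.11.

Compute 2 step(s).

f(x) = ln(x) + x - 2
x₀ = 0.94, x₁ = 2.11

Secant formula: x_{n+1} = x_n - f(x_n)(x_n - x_{n-1})/(f(x_n) - f(x_{n-1}))

Iteration 1:
  f(0.940000) = -1.121875
  f(2.110000) = 0.856688
  x_2 = 2.110000 - 0.856688×(2.110000 - 0.940000)/(0.856688 - (-1.121875))
       = 1.603408
Iteration 2:
  f(2.110000) = 0.856688
  f(1.603408) = 0.075539
  x_3 = 1.603408 - 0.075539×(1.603408 - 2.110000)/(0.075539 - 0.856688)
       = 1.554419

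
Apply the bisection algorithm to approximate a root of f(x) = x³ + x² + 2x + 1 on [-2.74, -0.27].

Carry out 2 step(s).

f(x) = x³ + x² + 2x + 1
Initial interval: [-2.74, -0.27]

Iteration 1:
  c_1 = (-2.740000 + (-0.270000))/2 = -1.505000
  f(c_1) = f(-1.505000) = -3.153838
  f(a) × f(c) ≥ 0, new interval: [-1.505000, -0.270000]
Iteration 2:
  c_2 = (-1.505000 + (-0.270000))/2 = -0.887500
  f(c_2) = f(-0.887500) = -0.686389
  f(a) × f(c) ≥ 0, new interval: [-0.887500, -0.270000]

After 2 iteration(s), the approximation is c_2 = -0.887500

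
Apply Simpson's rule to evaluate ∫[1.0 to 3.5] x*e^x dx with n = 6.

f(x) = x*e^x
a = 1.0, b = 3.5, n = 6
h = (b - a)/n = 0.416667

Simpson's rule: (h/3)[f(x₀) + 4f(x₁) + 2f(x₂) + ... + f(xₙ)]

x_0 = 1.0000, f(x_0) = 2.718282, coefficient = 1
x_1 = 1.4167, f(x_1) = 5.841417, coefficient = 4
x_2 = 1.8333, f(x_2) = 11.466952, coefficient = 2
x_3 = 2.2500, f(x_3) = 21.347406, coefficient = 4
x_4 = 2.6667, f(x_4) = 38.378443, coefficient = 2
x_5 = 3.0833, f(x_5) = 67.312409, coefficient = 4
x_6 = 3.5000, f(x_6) = 115.904082, coefficient = 1

I ≈ (0.416667/3) × 596.318077 = 82.821955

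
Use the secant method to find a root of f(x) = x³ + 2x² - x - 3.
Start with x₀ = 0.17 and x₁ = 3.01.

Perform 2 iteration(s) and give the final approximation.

f(x) = x³ + 2x² - x - 3
x₀ = 0.17, x₁ = 3.01

Secant formula: x_{n+1} = x_n - f(x_n)(x_n - x_{n-1})/(f(x_n) - f(x_{n-1}))

Iteration 1:
  f(0.170000) = -3.107287
  f(3.010000) = 39.381101
  x_2 = 3.010000 - 39.381101×(3.010000 - 0.170000)/(39.381101 - (-3.107287))
       = 0.377697
Iteration 2:
  f(3.010000) = 39.381101
  f(0.377697) = -3.038507
  x_3 = 0.377697 - (-3.038507)×(0.377697 - 3.010000)/(-3.038507 - 39.381101)
       = 0.566248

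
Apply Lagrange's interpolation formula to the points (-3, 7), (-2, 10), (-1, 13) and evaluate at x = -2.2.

Lagrange interpolation formula:
P(x) = Σ yᵢ × Lᵢ(x)
where Lᵢ(x) = Π_{j≠i} (x - xⱼ)/(xᵢ - xⱼ)

L_0(-2.2) = (-2.2 - (-2))/(-3 - (-2)) × (-2.2 - (-1))/(-3 - (-1)) = 0.120000
L_1(-2.2) = (-2.2 - (-3))/(-2 - (-3)) × (-2.2 - (-1))/(-2 - (-1)) = 0.960000
L_2(-2.2) = (-2.2 - (-3))/(-1 - (-3)) × (-2.2 - (-2))/(-1 - (-2)) = -0.080000

P(-2.2) = 7×L_0(-2.2) + 10×L_1(-2.2) + 13×L_2(-2.2)
P(-2.2) = 9.400000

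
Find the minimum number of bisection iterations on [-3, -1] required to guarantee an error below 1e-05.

We need (b-a)/2^n ≤ 1e-05
(-1 - (-3))/2^n ≤ 1e-05
2/2^n ≤ 1e-05
2^n ≥ 200000
n ≥ log₂(200000) = 17.61
n ≥ 18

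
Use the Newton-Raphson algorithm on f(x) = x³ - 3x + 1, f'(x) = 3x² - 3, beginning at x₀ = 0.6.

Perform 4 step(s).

f(x) = x³ - 3x + 1
f'(x) = 3x² - 3
x₀ = 0.6

Newton-Raphson formula: x_{n+1} = x_n - f(x_n)/f'(x_n)

Iteration 1:
  f(0.600000) = -0.584000
  f'(0.600000) = -1.920000
  x_1 = 0.600000 - (-0.584000)/(-1.920000) = 0.295833
Iteration 2:
  f(0.295833) = 0.138391
  f'(0.295833) = -2.737448
  x_2 = 0.295833 - 0.138391/(-2.737448) = 0.346388
Iteration 3:
  f(0.346388) = 0.002397
  f'(0.346388) = -2.640046
  x_3 = 0.346388 - 0.002397/(-2.640046) = 0.347296
Iteration 4:
  f(0.347296) = 0.000001
  f'(0.347296) = -2.638156
  x_4 = 0.347296 - 0.000001/(-2.638156) = 0.347296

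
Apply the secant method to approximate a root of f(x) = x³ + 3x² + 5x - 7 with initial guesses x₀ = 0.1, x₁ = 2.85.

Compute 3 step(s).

f(x) = x³ + 3x² + 5x - 7
x₀ = 0.1, x₁ = 2.85

Secant formula: x_{n+1} = x_n - f(x_n)(x_n - x_{n-1})/(f(x_n) - f(x_{n-1}))

Iteration 1:
  f(0.100000) = -6.469000
  f(2.850000) = 54.766625
  x_2 = 2.850000 - 54.766625×(2.850000 - 0.100000)/(54.766625 - (-6.469000))
       = 0.390513
Iteration 2:
  f(2.850000) = 54.766625
  f(0.390513) = -4.530380
  x_3 = 0.390513 - (-4.530380)×(0.390513 - 2.850000)/(-4.530380 - 54.766625)
       = 0.578422
Iteration 3:
  f(0.390513) = -4.530380
  f(0.578422) = -2.910654
  x_4 = 0.578422 - (-2.910654)×(0.578422 - 0.390513)/(-2.910654 - (-4.530380))
       = 0.916094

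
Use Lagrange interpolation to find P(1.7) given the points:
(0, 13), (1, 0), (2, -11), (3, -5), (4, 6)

Lagrange interpolation formula:
P(x) = Σ yᵢ × Lᵢ(x)
where Lᵢ(x) = Π_{j≠i} (x - xⱼ)/(xᵢ - xⱼ)

L_0(1.7) = (1.7 - 1)/(0 - 1) × (1.7 - 2)/(0 - 2) × (1.7 - 3)/(0 - 3) × (1.7 - 4)/(0 - 4) = -0.026163
L_1(1.7) = (1.7 - 0)/(1 - 0) × (1.7 - 2)/(1 - 2) × (1.7 - 3)/(1 - 3) × (1.7 - 4)/(1 - 4) = 0.254150
L_2(1.7) = (1.7 - 0)/(2 - 0) × (1.7 - 1)/(2 - 1) × (1.7 - 3)/(2 - 3) × (1.7 - 4)/(2 - 4) = 0.889525
L_3(1.7) = (1.7 - 0)/(3 - 0) × (1.7 - 1)/(3 - 1) × (1.7 - 2)/(3 - 2) × (1.7 - 4)/(3 - 4) = -0.136850
L_4(1.7) = (1.7 - 0)/(4 - 0) × (1.7 - 1)/(4 - 1) × (1.7 - 2)/(4 - 2) × (1.7 - 3)/(4 - 3) = 0.019338

P(1.7) = 13×L_0(1.7) + 0×L_1(1.7) + (-11)×L_2(1.7) + (-5)×L_3(1.7) + 6×L_4(1.7)
P(1.7) = -9.324612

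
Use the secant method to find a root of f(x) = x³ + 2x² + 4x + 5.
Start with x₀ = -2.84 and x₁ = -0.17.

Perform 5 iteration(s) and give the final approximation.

f(x) = x³ + 2x² + 4x + 5
x₀ = -2.84, x₁ = -0.17

Secant formula: x_{n+1} = x_n - f(x_n)(x_n - x_{n-1})/(f(x_n) - f(x_{n-1}))

Iteration 1:
  f(-2.840000) = -13.135104
  f(-0.170000) = 4.372887
  x_2 = -0.170000 - 4.372887×(-0.170000 - (-2.840000))/(4.372887 - (-13.135104))
       = -0.836873
Iteration 2:
  f(-0.170000) = 4.372887
  f(-0.836873) = 2.467111
  x_3 = -0.836873 - 2.467111×(-0.836873 - (-0.170000))/(2.467111 - 4.372887)
       = -1.700170
Iteration 3:
  f(-0.836873) = 2.467111
  f(-1.700170) = -0.933997
  x_4 = -1.700170 - (-0.933997)×(-1.700170 - (-0.836873))/(-0.933997 - 2.467111)
       = -1.463095
Iteration 4:
  f(-1.700170) = -0.933997
  f(-1.463095) = 0.296943
  x_5 = -1.463095 - 0.296943×(-1.463095 - (-1.700170))/(0.296943 - (-0.933997))
       = -1.520285
Iteration 5:
  f(-1.463095) = 0.296943
  f(-1.520285) = 0.027607
  x_6 = -1.520285 - 0.027607×(-1.520285 - (-1.463095))/(0.027607 - 0.296943)
       = -1.526147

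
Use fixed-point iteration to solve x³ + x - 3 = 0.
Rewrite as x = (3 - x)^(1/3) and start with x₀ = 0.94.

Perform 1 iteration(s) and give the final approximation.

Equation: x³ + x - 3 = 0
Fixed-point form: x = (3 - x)^(1/3)
x₀ = 0.94

x_1 = g(0.940000) = 1.272396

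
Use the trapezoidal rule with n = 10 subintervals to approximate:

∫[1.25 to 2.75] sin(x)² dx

f(x) = sin(x)²
a = 1.25, b = 2.75, n = 10
h = (b - a)/n = 0.150000

Trapezoidal rule: (h/2)[f(x₀) + 2f(x₁) + 2f(x₂) + ... + f(xₙ)]

x_0 = 1.2500, f(x_0) = 0.900572, coefficient = 1
x_1 = 1.4000, f(x_1) = 0.971111, coefficient = 2
x_2 = 1.5500, f(x_2) = 0.999568, coefficient = 2
x_3 = 1.7000, f(x_3) = 0.983399, coefficient = 2
x_4 = 1.8500, f(x_4) = 0.924050, coefficient = 2
x_5 = 2.0000, f(x_5) = 0.826822, coefficient = 2
x_6 = 2.1500, f(x_6) = 0.700400, coefficient = 2
x_7 = 2.3000, f(x_7) = 0.556076, coefficient = 2
x_8 = 2.4500, f(x_8) = 0.406744, coefficient = 2
x_9 = 2.6000, f(x_9) = 0.265742, coefficient = 2
x_10 = 2.7500, f(x_10) = 0.145665, coefficient = 1

I ≈ (0.150000/2) × 14.314059 = 1.073554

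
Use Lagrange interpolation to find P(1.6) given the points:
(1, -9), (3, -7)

Lagrange interpolation formula:
P(x) = Σ yᵢ × Lᵢ(x)
where Lᵢ(x) = Π_{j≠i} (x - xⱼ)/(xᵢ - xⱼ)

L_0(1.6) = (1.6 - 3)/(1 - 3) = 0.700000
L_1(1.6) = (1.6 - 1)/(3 - 1) = 0.300000

P(1.6) = (-9)×L_0(1.6) + (-7)×L_1(1.6)
P(1.6) = -8.400000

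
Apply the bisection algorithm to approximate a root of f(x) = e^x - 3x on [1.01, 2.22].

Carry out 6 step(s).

f(x) = e^x - 3x
Initial interval: [1.01, 2.22]

Iteration 1:
  c_1 = (1.010000 + 2.220000)/2 = 1.615000
  f(c_1) = f(1.615000) = 0.182888
  f(a) × f(c) < 0, new interval: [1.010000, 1.615000]
Iteration 2:
  c_2 = (1.010000 + 1.615000)/2 = 1.312500
  f(c_2) = f(1.312500) = -0.222049
  f(a) × f(c) ≥ 0, new interval: [1.312500, 1.615000]
Iteration 3:
  c_3 = (1.312500 + 1.615000)/2 = 1.463750
  f(c_3) = f(1.463750) = -0.069113
  f(a) × f(c) ≥ 0, new interval: [1.463750, 1.615000]
Iteration 4:
  c_4 = (1.463750 + 1.615000)/2 = 1.539375
  f(c_4) = f(1.539375) = 0.043551
  f(a) × f(c) < 0, new interval: [1.463750, 1.539375]
Iteration 5:
  c_5 = (1.463750 + 1.539375)/2 = 1.501563
  f(c_5) = f(1.501563) = -0.015990
  f(a) × f(c) ≥ 0, new interval: [1.501563, 1.539375]
Iteration 6:
  c_6 = (1.501563 + 1.539375)/2 = 1.520469
  f(c_6) = f(1.520469) = 0.012963
  f(a) × f(c) < 0, new interval: [1.501563, 1.520469]

After 6 iteration(s), the approximation is c_6 = 1.520469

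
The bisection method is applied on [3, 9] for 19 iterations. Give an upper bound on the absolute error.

Bisection error bound: |error| ≤ (b-a)/2^n
|error| ≤ (9 - 3)/2^19 = 6/2^19
|error| ≤ 0.0000114441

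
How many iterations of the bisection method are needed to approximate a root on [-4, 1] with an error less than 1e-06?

We need (b-a)/2^n ≤ 1e-06
(1 - (-4))/2^n ≤ 1e-06
5/2^n ≤ 1e-06
2^n ≥ 5000000
n ≥ log₂(5000000) = 22.25
n ≥ 23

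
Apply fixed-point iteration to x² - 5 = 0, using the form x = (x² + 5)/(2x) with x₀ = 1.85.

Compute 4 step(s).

Equation: x² - 5 = 0
Fixed-point form: x = (x² + 5)/(2x)
x₀ = 1.85

x_1 = g(1.850000) = 2.276351
x_2 = g(2.276351) = 2.236424
x_3 = g(2.236424) = 2.236068
x_4 = g(2.236068) = 2.236068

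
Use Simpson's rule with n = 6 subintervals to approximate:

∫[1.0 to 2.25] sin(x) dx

f(x) = sin(x)
a = 1.0, b = 2.25, n = 6
h = (b - a)/n = 0.208333

Simpson's rule: (h/3)[f(x₀) + 4f(x₁) + 2f(x₂) + ... + f(xₙ)]

x_0 = 1.0000, f(x_0) = 0.841471, coefficient = 1
x_1 = 1.2083, f(x_1) = 0.935026, coefficient = 4
x_2 = 1.4167, f(x_2) = 0.988146, coefficient = 2
x_3 = 1.6250, f(x_3) = 0.998531, coefficient = 4
x_4 = 1.8333, f(x_4) = 0.965735, coefficient = 2
x_5 = 2.0417, f(x_5) = 0.891174, coefficient = 4
x_6 = 2.2500, f(x_6) = 0.778073, coefficient = 1

I ≈ (0.208333/3) × 16.826230 = 1.168488
Exact value: 1.168476
Error: 0.000012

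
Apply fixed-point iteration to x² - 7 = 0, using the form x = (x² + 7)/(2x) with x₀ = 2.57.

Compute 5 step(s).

Equation: x² - 7 = 0
Fixed-point form: x = (x² + 7)/(2x)
x₀ = 2.57

x_1 = g(2.570000) = 2.646868
x_2 = g(2.646868) = 2.645752
x_3 = g(2.645752) = 2.645751
x_4 = g(2.645751) = 2.645751
x_5 = g(2.645751) = 2.645751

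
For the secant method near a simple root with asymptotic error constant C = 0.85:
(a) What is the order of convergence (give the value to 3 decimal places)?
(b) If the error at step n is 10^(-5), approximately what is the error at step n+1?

(a) Secant method has superlinear convergence with order φ = (1+√5)/2 ≈ 1.618.
    This means |e_{n+1}| ≈ C|e_n|^1.618.

(b) With |e_n| = 10^(-5) and C = 0.85:
    |e_{n+1}| ≈ 0.85 × (10^(-5))^1.618 = 0.85 × 10^(-8.09)

(a) ≈ 1.618 (golden ratio); (b) |e_{n+1}| ≈ 6.906e-09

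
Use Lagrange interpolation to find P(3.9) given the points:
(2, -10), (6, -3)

Lagrange interpolation formula:
P(x) = Σ yᵢ × Lᵢ(x)
where Lᵢ(x) = Π_{j≠i} (x - xⱼ)/(xᵢ - xⱼ)

L_0(3.9) = (3.9 - 6)/(2 - 6) = 0.525000
L_1(3.9) = (3.9 - 2)/(6 - 2) = 0.475000

P(3.9) = (-10)×L_0(3.9) + (-3)×L_1(3.9)
P(3.9) = -6.675000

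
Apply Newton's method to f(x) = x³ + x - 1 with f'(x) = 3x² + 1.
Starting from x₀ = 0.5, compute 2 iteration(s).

f(x) = x³ + x - 1
f'(x) = 3x² + 1
x₀ = 0.5

Newton-Raphson formula: x_{n+1} = x_n - f(x_n)/f'(x_n)

Iteration 1:
  f(0.500000) = -0.375000
  f'(0.500000) = 1.750000
  x_1 = 0.500000 - (-0.375000)/1.750000 = 0.714286
Iteration 2:
  f(0.714286) = 0.078717
  f'(0.714286) = 2.530612
  x_2 = 0.714286 - 0.078717/2.530612 = 0.683180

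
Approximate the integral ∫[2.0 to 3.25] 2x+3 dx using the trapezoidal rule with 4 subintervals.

f(x) = 2x+3
a = 2.0, b = 3.25, n = 4
h = (b - a)/n = 0.312500

Trapezoidal rule: (h/2)[f(x₀) + 2f(x₁) + 2f(x₂) + ... + f(xₙ)]

x_0 = 2.0000, f(x_0) = 7.000000, coefficient = 1
x_1 = 2.3125, f(x_1) = 7.625000, coefficient = 2
x_2 = 2.6250, f(x_2) = 8.250000, coefficient = 2
x_3 = 2.9375, f(x_3) = 8.875000, coefficient = 2
x_4 = 3.2500, f(x_4) = 9.500000, coefficient = 1

I ≈ (0.312500/2) × 66.000000 = 10.312500
Exact value: 10.312500
Error: 0.000000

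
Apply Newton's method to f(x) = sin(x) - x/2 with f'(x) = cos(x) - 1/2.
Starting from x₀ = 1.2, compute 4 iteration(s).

f(x) = sin(x) - x/2
f'(x) = cos(x) - 1/2
x₀ = 1.2

Newton-Raphson formula: x_{n+1} = x_n - f(x_n)/f'(x_n)

Iteration 1:
  f(1.200000) = 0.332039
  f'(1.200000) = -0.137642
  x_1 = 1.200000 - 0.332039/(-0.137642) = 3.612334
Iteration 2:
  f(3.612334) = -2.259714
  f'(3.612334) = -1.391232
  x_2 = 3.612334 - (-2.259714)/(-1.391232) = 1.988080
Iteration 3:
  f(1.988080) = -0.079847
  f'(1.988080) = -0.905279
  x_3 = 1.988080 - (-0.079847)/(-0.905279) = 1.899879
Iteration 4:
  f(1.899879) = -0.003600
  f'(1.899879) = -0.823175
  x_4 = 1.899879 - (-0.003600)/(-0.823175) = 1.895505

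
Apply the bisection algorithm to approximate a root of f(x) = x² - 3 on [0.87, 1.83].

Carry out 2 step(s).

f(x) = x² - 3
Initial interval: [0.87, 1.83]

Iteration 1:
  c_1 = (0.870000 + 1.830000)/2 = 1.350000
  f(c_1) = f(1.350000) = -1.177500
  f(a) × f(c) ≥ 0, new interval: [1.350000, 1.830000]
Iteration 2:
  c_2 = (1.350000 + 1.830000)/2 = 1.590000
  f(c_2) = f(1.590000) = -0.471900
  f(a) × f(c) ≥ 0, new interval: [1.590000, 1.830000]

After 2 iteration(s), the approximation is c_2 = 1.590000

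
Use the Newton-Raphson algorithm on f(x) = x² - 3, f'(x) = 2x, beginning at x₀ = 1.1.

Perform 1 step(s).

f(x) = x² - 3
f'(x) = 2x
x₀ = 1.1

Newton-Raphson formula: x_{n+1} = x_n - f(x_n)/f'(x_n)

Iteration 1:
  f(1.100000) = -1.790000
  f'(1.100000) = 2.200000
  x_1 = 1.100000 - (-1.790000)/2.200000 = 1.913636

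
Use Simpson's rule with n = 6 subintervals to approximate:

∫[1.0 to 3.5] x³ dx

f(x) = x³
a = 1.0, b = 3.5, n = 6
h = (b - a)/n = 0.416667

Simpson's rule: (h/3)[f(x₀) + 4f(x₁) + 2f(x₂) + ... + f(xₙ)]

x_0 = 1.0000, f(x_0) = 1.000000, coefficient = 1
x_1 = 1.4167, f(x_1) = 2.843171, coefficient = 4
x_2 = 1.8333, f(x_2) = 6.162037, coefficient = 2
x_3 = 2.2500, f(x_3) = 11.390625, coefficient = 4
x_4 = 2.6667, f(x_4) = 18.962963, coefficient = 2
x_5 = 3.0833, f(x_5) = 29.313079, coefficient = 4
x_6 = 3.5000, f(x_6) = 42.875000, coefficient = 1

I ≈ (0.416667/3) × 268.312500 = 37.265625
Exact value: 37.265625
Error: 0.000000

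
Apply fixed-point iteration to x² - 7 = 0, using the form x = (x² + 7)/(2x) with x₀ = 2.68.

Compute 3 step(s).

Equation: x² - 7 = 0
Fixed-point form: x = (x² + 7)/(2x)
x₀ = 2.68

x_1 = g(2.680000) = 2.645970
x_2 = g(2.645970) = 2.645751
x_3 = g(2.645751) = 2.645751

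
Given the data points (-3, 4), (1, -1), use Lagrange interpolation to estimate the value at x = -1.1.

Lagrange interpolation formula:
P(x) = Σ yᵢ × Lᵢ(x)
where Lᵢ(x) = Π_{j≠i} (x - xⱼ)/(xᵢ - xⱼ)

L_0(-1.1) = (-1.1 - 1)/(-3 - 1) = 0.525000
L_1(-1.1) = (-1.1 - (-3))/(1 - (-3)) = 0.475000

P(-1.1) = 4×L_0(-1.1) + (-1)×L_1(-1.1)
P(-1.1) = 1.625000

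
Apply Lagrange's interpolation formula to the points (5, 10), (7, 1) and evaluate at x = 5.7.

Lagrange interpolation formula:
P(x) = Σ yᵢ × Lᵢ(x)
where Lᵢ(x) = Π_{j≠i} (x - xⱼ)/(xᵢ - xⱼ)

L_0(5.7) = (5.7 - 7)/(5 - 7) = 0.650000
L_1(5.7) = (5.7 - 5)/(7 - 5) = 0.350000

P(5.7) = 10×L_0(5.7) + 1×L_1(5.7)
P(5.7) = 6.850000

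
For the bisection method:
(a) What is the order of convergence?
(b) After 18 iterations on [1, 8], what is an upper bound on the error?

(a) Bisection has linear (order 1) convergence; the error is halved each step.

(b) Error bound = (b-a)/2^n = (8 - 1)/2^{18}
    = 7/2^{18}

(a) 1 (linear); (b) error ≤ 2.67e-05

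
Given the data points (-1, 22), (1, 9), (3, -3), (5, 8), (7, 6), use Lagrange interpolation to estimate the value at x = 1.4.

Lagrange interpolation formula:
P(x) = Σ yᵢ × Lᵢ(x)
where Lᵢ(x) = Π_{j≠i} (x - xⱼ)/(xᵢ - xⱼ)

L_0(1.4) = (1.4 - 1)/(-1 - 1) × (1.4 - 3)/(-1 - 3) × (1.4 - 5)/(-1 - 5) × (1.4 - 7)/(-1 - 7) = -0.033600
L_1(1.4) = (1.4 - (-1))/(1 - (-1)) × (1.4 - 3)/(1 - 3) × (1.4 - 5)/(1 - 5) × (1.4 - 7)/(1 - 7) = 0.806400
L_2(1.4) = (1.4 - (-1))/(3 - (-1)) × (1.4 - 1)/(3 - 1) × (1.4 - 5)/(3 - 5) × (1.4 - 7)/(3 - 7) = 0.302400
L_3(1.4) = (1.4 - (-1))/(5 - (-1)) × (1.4 - 1)/(5 - 1) × (1.4 - 3)/(5 - 3) × (1.4 - 7)/(5 - 7) = -0.089600
L_4(1.4) = (1.4 - (-1))/(7 - (-1)) × (1.4 - 1)/(7 - 1) × (1.4 - 3)/(7 - 3) × (1.4 - 5)/(7 - 5) = 0.014400

P(1.4) = 22×L_0(1.4) + 9×L_1(1.4) + (-3)×L_2(1.4) + 8×L_3(1.4) + 6×L_4(1.4)
P(1.4) = 4.980800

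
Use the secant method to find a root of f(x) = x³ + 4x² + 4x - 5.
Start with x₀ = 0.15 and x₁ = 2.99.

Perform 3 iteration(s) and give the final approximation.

f(x) = x³ + 4x² + 4x - 5
x₀ = 0.15, x₁ = 2.99

Secant formula: x_{n+1} = x_n - f(x_n)(x_n - x_{n-1})/(f(x_n) - f(x_{n-1}))

Iteration 1:
  f(0.150000) = -4.306625
  f(2.990000) = 69.451299
  x_2 = 2.990000 - 69.451299×(2.990000 - 0.150000)/(69.451299 - (-4.306625))
       = 0.315824
Iteration 2:
  f(2.990000) = 69.451299
  f(0.315824) = -3.306225
  x_3 = 0.315824 - (-3.306225)×(0.315824 - 2.990000)/(-3.306225 - 69.451299)
       = 0.437343
Iteration 3:
  f(0.315824) = -3.306225
  f(0.437343) = -2.401904
  x_4 = 0.437343 - (-2.401904)×(0.437343 - 0.315824)/(-2.401904 - (-3.306225))
       = 0.760101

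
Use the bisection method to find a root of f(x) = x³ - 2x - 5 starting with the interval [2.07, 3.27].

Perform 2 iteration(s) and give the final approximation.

f(x) = x³ - 2x - 5
Initial interval: [2.07, 3.27]

Iteration 1:
  c_1 = (2.070000 + 3.270000)/2 = 2.670000
  f(c_1) = f(2.670000) = 8.694163
  f(a) × f(c) < 0, new interval: [2.070000, 2.670000]
Iteration 2:
  c_2 = (2.070000 + 2.670000)/2 = 2.370000
  f(c_2) = f(2.370000) = 3.572053
  f(a) × f(c) < 0, new interval: [2.070000, 2.370000]

After 2 iteration(s), the approximation is c_2 = 2.370000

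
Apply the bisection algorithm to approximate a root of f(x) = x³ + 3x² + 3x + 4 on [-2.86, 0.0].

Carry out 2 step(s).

f(x) = x³ + 3x² + 3x + 4
Initial interval: [-2.86, 0.0]

Iteration 1:
  c_1 = (-2.860000 + 0.000000)/2 = -1.430000
  f(c_1) = f(-1.430000) = 2.920493
  f(a) × f(c) < 0, new interval: [-2.860000, -1.430000]
Iteration 2:
  c_2 = (-2.860000 + (-1.430000))/2 = -2.145000
  f(c_2) = f(-2.145000) = 1.498876
  f(a) × f(c) < 0, new interval: [-2.860000, -2.145000]

After 2 iteration(s), the approximation is c_2 = -2.145000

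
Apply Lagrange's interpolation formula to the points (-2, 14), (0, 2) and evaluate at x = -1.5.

Lagrange interpolation formula:
P(x) = Σ yᵢ × Lᵢ(x)
where Lᵢ(x) = Π_{j≠i} (x - xⱼ)/(xᵢ - xⱼ)

L_0(-1.5) = (-1.5 - 0)/(-2 - 0) = 0.750000
L_1(-1.5) = (-1.5 - (-2))/(0 - (-2)) = 0.250000

P(-1.5) = 14×L_0(-1.5) + 2×L_1(-1.5)
P(-1.5) = 11.000000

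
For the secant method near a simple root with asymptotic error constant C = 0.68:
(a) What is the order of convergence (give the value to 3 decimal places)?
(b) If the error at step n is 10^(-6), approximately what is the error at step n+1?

(a) Secant method has superlinear convergence with order φ = (1+√5)/2 ≈ 1.618.
    This means |e_{n+1}| ≈ C|e_n|^1.618.

(b) With |e_n| = 10^(-6) and C = 0.68:
    |e_{n+1}| ≈ 0.68 × (10^(-6))^1.618 = 0.68 × 10^(-9.71)

(a) ≈ 1.618 (golden ratio); (b) |e_{n+1}| ≈ 1.331e-10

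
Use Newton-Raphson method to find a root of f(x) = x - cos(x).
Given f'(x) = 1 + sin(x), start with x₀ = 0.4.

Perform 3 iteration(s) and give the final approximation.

f(x) = x - cos(x)
f'(x) = 1 + sin(x)
x₀ = 0.4

Newton-Raphson formula: x_{n+1} = x_n - f(x_n)/f'(x_n)

Iteration 1:
  f(0.400000) = -0.521061
  f'(0.400000) = 1.389418
  x_1 = 0.400000 - (-0.521061)/1.389418 = 0.775021
Iteration 2:
  f(0.775021) = 0.060615
  f'(0.775021) = 1.699731
  x_2 = 0.775021 - 0.060615/1.699731 = 0.739360
Iteration 3:
  f(0.739360) = 0.000460
  f'(0.739360) = 1.673815
  x_3 = 0.739360 - 0.000460/1.673815 = 0.739085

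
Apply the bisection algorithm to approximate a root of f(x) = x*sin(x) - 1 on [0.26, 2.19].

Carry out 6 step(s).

f(x) = x*sin(x) - 1
Initial interval: [0.26, 2.19]

Iteration 1:
  c_1 = (0.260000 + 2.190000)/2 = 1.225000
  f(c_1) = f(1.225000) = 0.152487
  f(a) × f(c) < 0, new interval: [0.260000, 1.225000]
Iteration 2:
  c_2 = (0.260000 + 1.225000)/2 = 0.742500
  f(c_2) = f(0.742500) = -0.497972
  f(a) × f(c) ≥ 0, new interval: [0.742500, 1.225000]
Iteration 3:
  c_3 = (0.742500 + 1.225000)/2 = 0.983750
  f(c_3) = f(0.983750) = -0.180949
  f(a) × f(c) ≥ 0, new interval: [0.983750, 1.225000]
Iteration 4:
  c_4 = (0.983750 + 1.225000)/2 = 1.104375
  f(c_4) = f(1.104375) = -0.013591
  f(a) × f(c) ≥ 0, new interval: [1.104375, 1.225000]
Iteration 5:
  c_5 = (1.104375 + 1.225000)/2 = 1.164688
  f(c_5) = f(1.164688) = 0.069958
  f(a) × f(c) < 0, new interval: [1.104375, 1.164688]
Iteration 6:
  c_6 = (1.104375 + 1.164688)/2 = 1.134531
  f(c_6) = f(1.134531) = 0.028267
  f(a) × f(c) < 0, new interval: [1.104375, 1.134531]

After 6 iteration(s), the approximation is c_6 = 1.134531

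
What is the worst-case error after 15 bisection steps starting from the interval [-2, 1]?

Bisection error bound: |error| ≤ (b-a)/2^n
|error| ≤ (1 - (-2))/2^15 = 3/2^15
|error| ≤ 0.0000915527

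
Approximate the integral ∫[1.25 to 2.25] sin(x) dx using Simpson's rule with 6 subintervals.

f(x) = sin(x)
a = 1.25, b = 2.25, n = 6
h = (b - a)/n = 0.166667

Simpson's rule: (h/3)[f(x₀) + 4f(x₁) + 2f(x₂) + ... + f(xₙ)]

x_0 = 1.2500, f(x_0) = 0.948985, coefficient = 1
x_1 = 1.4167, f(x_1) = 0.988146, coefficient = 4
x_2 = 1.5833, f(x_2) = 0.999921, coefficient = 2
x_3 = 1.7500, f(x_3) = 0.983986, coefficient = 4
x_4 = 1.9167, f(x_4) = 0.940781, coefficient = 2
x_5 = 2.0833, f(x_5) = 0.871503, coefficient = 4
x_6 = 2.2500, f(x_6) = 0.778073, coefficient = 1

I ≈ (0.166667/3) × 16.983001 = 0.943500
Exact value: 0.943496
Error: 0.000004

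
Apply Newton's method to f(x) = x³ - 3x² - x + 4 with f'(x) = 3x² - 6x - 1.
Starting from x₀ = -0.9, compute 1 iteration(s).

f(x) = x³ - 3x² - x + 4
f'(x) = 3x² - 6x - 1
x₀ = -0.9

Newton-Raphson formula: x_{n+1} = x_n - f(x_n)/f'(x_n)

Iteration 1:
  f(-0.900000) = 1.741000
  f'(-0.900000) = 6.830000
  x_1 = -0.900000 - 1.741000/6.830000 = -1.154905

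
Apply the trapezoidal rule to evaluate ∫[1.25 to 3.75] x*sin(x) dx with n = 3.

f(x) = x*sin(x)
a = 1.25, b = 3.75, n = 3
h = (b - a)/n = 0.833333

Trapezoidal rule: (h/2)[f(x₀) + 2f(x₁) + 2f(x₂) + ... + f(xₙ)]

x_0 = 1.2500, f(x_0) = 1.186231, coefficient = 1
x_1 = 2.0833, f(x_1) = 1.815632, coefficient = 2
x_2 = 2.9167, f(x_2) = 0.650516, coefficient = 2
x_3 = 3.7500, f(x_3) = -2.143355, coefficient = 1

I ≈ (0.833333/2) × 3.975172 = 1.656322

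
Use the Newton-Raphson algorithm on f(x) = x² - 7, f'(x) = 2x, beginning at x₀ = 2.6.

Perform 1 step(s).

f(x) = x² - 7
f'(x) = 2x
x₀ = 2.6

Newton-Raphson formula: x_{n+1} = x_n - f(x_n)/f'(x_n)

Iteration 1:
  f(2.600000) = -0.240000
  f'(2.600000) = 5.200000
  x_1 = 2.600000 - (-0.240000)/5.200000 = 2.646154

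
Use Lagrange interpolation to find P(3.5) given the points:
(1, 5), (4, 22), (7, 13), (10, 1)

Lagrange interpolation formula:
P(x) = Σ yᵢ × Lᵢ(x)
where Lᵢ(x) = Π_{j≠i} (x - xⱼ)/(xᵢ - xⱼ)

L_0(3.5) = (3.5 - 4)/(1 - 4) × (3.5 - 7)/(1 - 7) × (3.5 - 10)/(1 - 10) = 0.070216
L_1(3.5) = (3.5 - 1)/(4 - 1) × (3.5 - 7)/(4 - 7) × (3.5 - 10)/(4 - 10) = 1.053241
L_2(3.5) = (3.5 - 1)/(7 - 1) × (3.5 - 4)/(7 - 4) × (3.5 - 10)/(7 - 10) = -0.150463
L_3(3.5) = (3.5 - 1)/(10 - 1) × (3.5 - 4)/(10 - 4) × (3.5 - 7)/(10 - 7) = 0.027006

P(3.5) = 5×L_0(3.5) + 22×L_1(3.5) + 13×L_2(3.5) + 1×L_3(3.5)
P(3.5) = 21.593364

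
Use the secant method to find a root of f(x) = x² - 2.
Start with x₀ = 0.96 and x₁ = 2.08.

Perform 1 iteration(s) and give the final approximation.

f(x) = x² - 2
x₀ = 0.96, x₁ = 2.08

Secant formula: x_{n+1} = x_n - f(x_n)(x_n - x_{n-1})/(f(x_n) - f(x_{n-1}))

Iteration 1:
  f(0.960000) = -1.078400
  f(2.080000) = 2.326400
  x_2 = 2.080000 - 2.326400×(2.080000 - 0.960000)/(2.326400 - (-1.078400))
       = 1.314737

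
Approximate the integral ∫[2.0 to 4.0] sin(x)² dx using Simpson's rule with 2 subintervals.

f(x) = sin(x)²
a = 2.0, b = 4.0, n = 2
h = (b - a)/n = 1.000000

Simpson's rule: (h/3)[f(x₀) + 4f(x₁) + 2f(x₂) + ... + f(xₙ)]

x_0 = 2.0000, f(x_0) = 0.826822, coefficient = 1
x_1 = 3.0000, f(x_1) = 0.019915, coefficient = 4
x_2 = 4.0000, f(x_2) = 0.572750, coefficient = 1

I ≈ (1.000000/3) × 1.479231 = 0.493077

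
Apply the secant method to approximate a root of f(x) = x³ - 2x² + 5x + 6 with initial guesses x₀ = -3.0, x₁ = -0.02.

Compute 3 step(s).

f(x) = x³ - 2x² + 5x + 6
x₀ = -3.0, x₁ = -0.02

Secant formula: x_{n+1} = x_n - f(x_n)(x_n - x_{n-1})/(f(x_n) - f(x_{n-1}))

Iteration 1:
  f(-3.000000) = -54.000000
  f(-0.020000) = 5.899192
  x_2 = -0.020000 - 5.899192×(-0.020000 - (-3.000000))/(5.899192 - (-54.000000))
       = -0.313486
Iteration 2:
  f(-0.020000) = 5.899192
  f(-0.313486) = 4.205214
  x_3 = -0.313486 - 4.205214×(-0.313486 - (-0.020000))/(4.205214 - 5.899192)
       = -1.042051
Iteration 3:
  f(-0.313486) = 4.205214
  f(-1.042051) = -2.513527
  x_4 = -1.042051 - (-2.513527)×(-1.042051 - (-0.313486))/(-2.513527 - 4.205214)
       = -0.769490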